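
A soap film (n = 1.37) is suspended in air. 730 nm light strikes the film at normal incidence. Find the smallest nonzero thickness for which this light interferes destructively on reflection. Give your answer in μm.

At the upper boundary (n = 1.0 to n = 1.37) the reflected ray undergoes a half-wave phase shift.
Bottom surface (1.37 → 1.0): reflection off a lower-index medium gives no phase shift.
The two reflections differ by half a wavelength.
For weak reflection here: 2 n t = m λ.
The smallest nonzero thickness corresponds to m = 1: t = m λ / (2 n) = 1.00 × 730 / (2 × 1.37) = 266 nm.

0.266 μm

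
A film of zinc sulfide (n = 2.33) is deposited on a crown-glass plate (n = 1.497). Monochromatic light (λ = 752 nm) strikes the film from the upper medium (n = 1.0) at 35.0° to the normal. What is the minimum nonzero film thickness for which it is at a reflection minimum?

166 nm

Top surface (1.0 → 2.33): reflection off a higher-index medium gives a half-wave phase shift.
Ray reflecting at the bottom interface goes from n = 2.33 toward n = 1.497: no phase shift.
Exactly one π shift → a net half-wave offset.
For minimum reflection here: 2 n t cos θ_r = m λ.
Snell's law: 1.0 sin 35.0° = 2.33 sin θ_r → sin θ_r = 0.246, cos θ_r = 0.969.
Minimum nonzero at m = 1: t = λ / (2 n cos θ_r) = 752 / (2 × 2.33 × 0.969) = 166 nm.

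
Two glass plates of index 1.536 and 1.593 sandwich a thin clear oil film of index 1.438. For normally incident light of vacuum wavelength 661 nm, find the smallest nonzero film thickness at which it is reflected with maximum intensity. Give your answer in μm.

0.115 μm

Top surface (1.536 → 1.438): reflection off a lower-index medium gives no phase shift.
Ray reflecting at the bottom interface goes from n = 1.438 toward n = 1.593: a half-wave phase shift.
Net: one phase inversion between the two reflected rays.
So the condition for constructive reflection is 2 n t = (m + ½) λ.
Minimum at m = 0: t = λ / (4 n) = 661 / (4 × 1.438) = 115 nm.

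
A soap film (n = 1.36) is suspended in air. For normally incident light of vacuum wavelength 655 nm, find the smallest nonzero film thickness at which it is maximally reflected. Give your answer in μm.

At the upper boundary (n = 1.0 to n = 1.36) the reflected ray undergoes a half-wave phase shift.
Bottom surface (1.36 → 1.0): reflection off a lower-index medium gives no phase shift.
The two reflections differ by half a wavelength.
So the condition for constructive reflection is 2 n t = (m + ½) λ.
Minimum at m = 0: t = λ / (4 n) = 655 / (4 × 1.36) = 120 nm.

0.120 μm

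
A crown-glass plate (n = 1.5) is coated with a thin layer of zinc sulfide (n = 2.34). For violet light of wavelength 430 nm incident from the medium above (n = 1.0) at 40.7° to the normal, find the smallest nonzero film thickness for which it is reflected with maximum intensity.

47.8 nm

At the upper boundary (n = 1.0 to n = 2.34) the reflected ray undergoes a half-wave phase shift.
Bottom surface (2.34 → 1.5): reflection off a lower-index medium gives no phase shift.
The two reflections differ by half a wavelength.
So the condition for constructive reflection is 2 n t cos θ_r = (m + ½) λ.
Snell's law: 1.0 sin 40.7° = 2.34 sin θ_r → sin θ_r = 0.279, cos θ_r = 0.960.
Minimum at m = 0: t = λ / (4 n cos θ_r) = 430 / (4 × 2.34 × 0.960) = 47.8 nm.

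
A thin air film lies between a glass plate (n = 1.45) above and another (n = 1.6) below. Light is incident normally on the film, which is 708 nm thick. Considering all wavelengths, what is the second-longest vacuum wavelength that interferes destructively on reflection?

Ray reflecting at the top interface goes from n = 1.45 toward n = 1.0: no phase shift.
Ray reflecting at the bottom interface goes from n = 1.0 toward n = 1.6: a half-wave phase shift.
The two reflections differ by half a wavelength.
For weak reflection here: 2 n t = m λ.
λ = 2 n t / m. The second-longest wavelength is m = 2: λ = 2 × 1.0 × 708 / 2.00 = 708 nm.

708 nm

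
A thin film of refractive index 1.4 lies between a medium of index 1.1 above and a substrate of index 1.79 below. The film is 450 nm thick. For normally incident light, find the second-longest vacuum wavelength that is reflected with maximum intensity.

Ray reflecting at the top interface goes from n = 1.1 toward n = 1.4: a half-wave phase shift.
Bottom surface (1.4 → 1.79): reflection off a higher-index medium gives a half-wave phase shift.
Zero or two π shifts → no net half-wave offset.
For bright reflection here: 2 n t = m λ.
λ = 2 n t / m. The second-longest wavelength is m = 2: λ = 2 × 1.4 × 450 / 2.00 = 630 nm.

630 nm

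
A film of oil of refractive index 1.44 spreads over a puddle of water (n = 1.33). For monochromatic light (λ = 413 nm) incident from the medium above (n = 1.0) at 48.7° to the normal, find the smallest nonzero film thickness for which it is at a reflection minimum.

Top surface (1.0 → 1.44): reflection off a higher-index medium gives a half-wave phase shift.
Bottom surface (1.44 → 1.33): reflection off a lower-index medium gives no phase shift.
Exactly one π shift → a net half-wave offset.
So the condition for destructive reflection is 2 n t cos θ_r = m λ.
Snell's law: 1.0 sin 48.7° = 1.44 sin θ_r → sin θ_r = 0.522, cos θ_r = 0.853.
Minimum nonzero at m = 1: t = λ / (2 n cos θ_r) = 413 / (2 × 1.44 × 0.853) = 168 nm.

168 nm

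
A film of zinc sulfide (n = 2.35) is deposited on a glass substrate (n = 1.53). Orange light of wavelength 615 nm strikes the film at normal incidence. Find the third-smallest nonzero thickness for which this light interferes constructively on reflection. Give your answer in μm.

Top surface (1.0 → 2.35): reflection off a higher-index medium gives a half-wave phase shift.
Ray reflecting at the bottom interface goes from n = 2.35 toward n = 1.53: no phase shift.
Net: one phase inversion between the two reflected rays.
So the condition for constructive reflection is 2 n t = (m + ½) λ.
The third-smallest nonzero thickness corresponds to m = 2: t = (m + ½) λ / (2 n) = 2.50 × 615 / (2 × 2.35) = 327 nm.

0.327 μm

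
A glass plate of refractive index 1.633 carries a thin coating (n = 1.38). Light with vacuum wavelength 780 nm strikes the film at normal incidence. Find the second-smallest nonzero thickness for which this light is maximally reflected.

At the upper boundary (n = 1.0 to n = 1.38) the reflected ray undergoes a half-wave phase shift.
At the lower boundary (n = 1.38 to n = 1.633) the reflected ray undergoes a half-wave phase shift.
Net: no relative phase inversion (both shifts match).
With no net inversion, constructive interference in reflection requires 2 n t = m λ.
The second-smallest nonzero thickness corresponds to m = 2: t = m λ / (2 n) = 2.00 × 780 / (2 × 1.38) = 565 nm.

565 nm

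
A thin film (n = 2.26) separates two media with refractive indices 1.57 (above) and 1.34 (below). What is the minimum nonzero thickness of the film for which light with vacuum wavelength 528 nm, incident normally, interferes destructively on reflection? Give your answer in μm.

Top surface (1.57 → 2.26): reflection off a higher-index medium gives a half-wave phase shift.
Ray reflecting at the bottom interface goes from n = 2.26 toward n = 1.34: no phase shift.
The two reflections differ by half a wavelength.
So the condition for destructive reflection is 2 n t = m λ.
Minimum nonzero at m = 1: t = λ / (2 n) = 528 / (2 × 2.26) = 117 nm.

0.117 μm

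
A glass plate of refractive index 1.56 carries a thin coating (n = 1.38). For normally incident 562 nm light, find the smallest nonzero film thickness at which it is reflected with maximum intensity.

204 nm

Top surface (1.0 → 1.38): reflection off a higher-index medium gives a half-wave phase shift.
Bottom surface (1.38 → 1.56): reflection off a higher-index medium gives a half-wave phase shift.
Net: no relative phase inversion (both shifts match).
For strong reflection here: 2 n t = m λ.
Minimum nonzero at m = 1: t = λ / (2 n) = 562 / (2 × 1.38) = 204 nm.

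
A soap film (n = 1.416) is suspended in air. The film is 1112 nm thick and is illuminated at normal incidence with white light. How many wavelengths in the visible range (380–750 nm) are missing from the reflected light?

At the upper boundary (n = 1.0 to n = 1.416) the reflected ray undergoes a half-wave phase shift.
Ray reflecting at the bottom interface goes from n = 1.416 toward n = 1.0: no phase shift.
Exactly one π shift → a net half-wave offset.
For minimum reflection here: 2 n t = m λ.
λ = 2 n t / m = 3149 / m nm.
m=4: 787 nm (IR); m=5: 630 nm (visible); m=6: 525 nm (visible); m=7: 450 nm (visible); m=8: 394 nm (visible); m=9: 350 nm (UV).

4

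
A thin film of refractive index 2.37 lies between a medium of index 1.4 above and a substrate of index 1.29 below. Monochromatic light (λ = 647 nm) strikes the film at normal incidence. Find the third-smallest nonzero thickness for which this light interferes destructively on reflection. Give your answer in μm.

0.409 μm

Top surface (1.4 → 2.37): reflection off a higher-index medium gives a half-wave phase shift.
Bottom surface (2.37 → 1.29): reflection off a lower-index medium gives no phase shift.
Net: one phase inversion between the two reflected rays.
For minimum reflection here: 2 n t = m λ.
The third-smallest nonzero thickness corresponds to m = 3: t = m λ / (2 n) = 3.00 × 647 / (2 × 2.37) = 409 nm.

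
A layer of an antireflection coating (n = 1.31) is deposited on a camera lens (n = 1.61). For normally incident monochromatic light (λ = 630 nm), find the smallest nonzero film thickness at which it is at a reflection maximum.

Top surface (1.0 → 1.31): reflection off a higher-index medium gives a half-wave phase shift.
At the lower boundary (n = 1.31 to n = 1.61) the reflected ray undergoes a half-wave phase shift.
The two reflections carry the same phase change, so no net offset.
For strong reflection here: 2 n t = m λ.
Minimum nonzero at m = 1: t = λ / (2 n) = 630 / (2 × 1.31) = 240 nm.

240 nm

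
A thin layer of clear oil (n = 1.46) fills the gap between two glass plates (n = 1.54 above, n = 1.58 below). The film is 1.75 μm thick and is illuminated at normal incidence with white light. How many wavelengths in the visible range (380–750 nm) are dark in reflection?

Top surface (1.54 → 1.46): reflection off a lower-index medium gives no phase shift.
At the lower boundary (n = 1.46 to n = 1.58) the reflected ray undergoes a half-wave phase shift.
The two reflections differ by half a wavelength.
So the condition for destructive reflection is 2 n t = m λ.
λ = 2 n t / m = 5110 / m nm.
m=6: 852 nm (IR); m=7: 730 nm (visible); m=8: 639 nm (visible); m=9: 568 nm (visible); m=10: 511 nm (visible); m=11: 465 nm (visible); m=12: 426 nm (visible); m=13: 393 nm (visible); m=14: 365 nm (UV).

7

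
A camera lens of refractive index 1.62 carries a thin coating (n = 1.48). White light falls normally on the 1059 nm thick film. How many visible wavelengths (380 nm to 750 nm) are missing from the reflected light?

4

At the upper boundary (n = 1.0 to n = 1.48) the reflected ray undergoes a half-wave phase shift.
At the lower boundary (n = 1.48 to n = 1.62) the reflected ray undergoes a half-wave phase shift.
Zero or two π shifts → no net half-wave offset.
So the condition for destructive reflection is 2 n t = (m + ½) λ.
λ = 2 n t / (m + ½) = 3135 / (m + ½) nm.
m=3: 896 nm (IR); m=4: 697 nm (visible); m=5: 570 nm (visible); m=6: 482 nm (visible); m=7: 418 nm (visible); m=8: 369 nm (UV).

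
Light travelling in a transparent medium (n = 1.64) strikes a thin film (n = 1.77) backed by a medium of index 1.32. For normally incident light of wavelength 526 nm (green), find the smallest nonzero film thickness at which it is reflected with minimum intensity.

149 nm

Top surface (1.64 → 1.77): reflection off a higher-index medium gives a half-wave phase shift.
At the lower boundary (n = 1.77 to n = 1.32) the reflected ray undergoes no phase shift.
Net: one phase inversion between the two reflected rays.
For minimum reflection here: 2 n t = m λ.
Minimum nonzero at m = 1: t = λ / (2 n) = 526 / (2 × 1.77) = 149 nm.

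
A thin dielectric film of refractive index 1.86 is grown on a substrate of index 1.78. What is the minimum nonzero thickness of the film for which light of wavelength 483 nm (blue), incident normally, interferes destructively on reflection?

130 nm

Top surface (1.0 → 1.86): reflection off a higher-index medium gives a half-wave phase shift.
Ray reflecting at the bottom interface goes from n = 1.86 toward n = 1.78: no phase shift.
Net: one phase inversion between the two reflected rays.
So the condition for destructive reflection is 2 n t = m λ.
Minimum nonzero at m = 1: t = λ / (2 n) = 483 / (2 × 1.86) = 130 nm.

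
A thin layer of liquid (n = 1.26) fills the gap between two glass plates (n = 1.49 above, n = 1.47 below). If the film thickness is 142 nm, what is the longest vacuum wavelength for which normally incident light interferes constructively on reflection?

Ray reflecting at the top interface goes from n = 1.49 toward n = 1.26: no phase shift.
Bottom surface (1.26 → 1.47): reflection off a higher-index medium gives a half-wave phase shift.
The two reflections differ by half a wavelength.
So the condition for constructive reflection is 2 n t = (m + ½) λ.
λ = 2 n t / (m + ½). The longest wavelength is m = 0: λ = 2 × 1.26 × 142 / 0.500 = 716 nm.

716 nm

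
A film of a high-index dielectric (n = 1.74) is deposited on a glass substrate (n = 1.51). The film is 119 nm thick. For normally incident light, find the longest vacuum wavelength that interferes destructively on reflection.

At the upper boundary (n = 1.0 to n = 1.74) the reflected ray undergoes a half-wave phase shift.
At the lower boundary (n = 1.74 to n = 1.51) the reflected ray undergoes no phase shift.
The two reflections differ by half a wavelength.
So the condition for destructive reflection is 2 n t = m λ.
λ = 2 n t / m. The longest wavelength is m = 1: λ = 2 × 1.74 × 119 / 1.00 = 414 nm.

414 nm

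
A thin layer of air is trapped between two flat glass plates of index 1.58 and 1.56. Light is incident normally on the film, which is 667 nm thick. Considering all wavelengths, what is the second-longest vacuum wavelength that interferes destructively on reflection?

667 nm

Ray reflecting at the top interface goes from n = 1.58 toward n = 1.0: no phase shift.
At the lower boundary (n = 1.0 to n = 1.56) the reflected ray undergoes a half-wave phase shift.
Exactly one π shift → a net half-wave offset.
With one net inversion, destructive interference in reflection requires 2 n t = m λ.
λ = 2 n t / m. The second-longest wavelength is m = 2: λ = 2 × 1.0 × 667 / 2.00 = 667 nm.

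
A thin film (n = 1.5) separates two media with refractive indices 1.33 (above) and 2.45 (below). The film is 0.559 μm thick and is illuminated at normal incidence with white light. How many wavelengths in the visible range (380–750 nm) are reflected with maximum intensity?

Top surface (1.33 → 1.5): reflection off a higher-index medium gives a half-wave phase shift.
Ray reflecting at the bottom interface goes from n = 1.5 toward n = 2.45: a half-wave phase shift.
Net: no relative phase inversion (both shifts match).
So the condition for constructive reflection is 2 n t = m λ.
λ = 2 n t / m = 1677 / m nm.
m=2: 839 nm (IR); m=3: 559 nm (visible); m=4: 419 nm (visible); m=5: 335 nm (UV).

2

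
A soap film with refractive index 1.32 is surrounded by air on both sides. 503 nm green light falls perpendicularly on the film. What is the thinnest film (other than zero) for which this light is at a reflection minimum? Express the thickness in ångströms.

At the upper boundary (n = 1.0 to n = 1.32) the reflected ray undergoes a half-wave phase shift.
At the lower boundary (n = 1.32 to n = 1.0) the reflected ray undergoes no phase shift.
The two reflections differ by half a wavelength.
For weak reflection here: 2 n t = m λ.
Minimum nonzero at m = 1: t = λ / (2 n) = 503 / (2 × 1.32) = 191 nm.

1905 Å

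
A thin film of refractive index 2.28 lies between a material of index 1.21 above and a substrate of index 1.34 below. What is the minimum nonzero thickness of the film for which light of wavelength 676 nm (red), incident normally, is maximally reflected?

Ray reflecting at the top interface goes from n = 1.21 toward n = 2.28: a half-wave phase shift.
Bottom surface (2.28 → 1.34): reflection off a lower-index medium gives no phase shift.
The two reflections differ by half a wavelength.
So the condition for constructive reflection is 2 n t = (m + ½) λ.
Minimum at m = 0: t = λ / (4 n) = 676 / (4 × 2.28) = 74.1 nm.

74.1 nm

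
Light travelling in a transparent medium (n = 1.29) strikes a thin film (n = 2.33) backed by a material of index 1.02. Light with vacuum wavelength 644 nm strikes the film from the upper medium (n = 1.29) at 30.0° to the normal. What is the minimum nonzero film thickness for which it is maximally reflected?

71.9 nm

Top surface (1.29 → 2.33): reflection off a higher-index medium gives a half-wave phase shift.
Ray reflecting at the bottom interface goes from n = 2.33 toward n = 1.02: no phase shift.
The two reflections differ by half a wavelength.
For bright reflection here: 2 n t cos θ_r = (m + ½) λ.
Snell's law: 1.29 sin 30.0° = 2.33 sin θ_r → sin θ_r = 0.277, cos θ_r = 0.961.
Minimum at m = 0: t = λ / (4 n cos θ_r) = 644 / (4 × 2.33 × 0.961) = 71.9 nm.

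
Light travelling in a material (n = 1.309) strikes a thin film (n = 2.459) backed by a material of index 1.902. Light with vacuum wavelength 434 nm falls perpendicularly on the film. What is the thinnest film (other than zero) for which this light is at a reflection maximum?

44.1 nm

Top surface (1.309 → 2.459): reflection off a higher-index medium gives a half-wave phase shift.
Bottom surface (2.459 → 1.902): reflection off a lower-index medium gives no phase shift.
Net: one phase inversion between the two reflected rays.
With one net inversion, constructive interference in reflection requires 2 n t = (m + ½) λ.
Minimum at m = 0: t = λ / (4 n) = 434 / (4 × 2.459) = 44.1 nm.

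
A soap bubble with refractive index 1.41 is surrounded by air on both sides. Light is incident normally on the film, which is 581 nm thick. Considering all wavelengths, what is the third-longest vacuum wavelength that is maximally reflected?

Top surface (1.0 → 1.41): reflection off a higher-index medium gives a half-wave phase shift.
Bottom surface (1.41 → 1.0): reflection off a lower-index medium gives no phase shift.
The two reflections differ by half a wavelength.
For strong reflection here: 2 n t = (m + ½) λ.
λ = 2 n t / (m + ½). The third-longest wavelength is m = 2: λ = 2 × 1.41 × 581 / 2.50 = 655 nm.

655 nm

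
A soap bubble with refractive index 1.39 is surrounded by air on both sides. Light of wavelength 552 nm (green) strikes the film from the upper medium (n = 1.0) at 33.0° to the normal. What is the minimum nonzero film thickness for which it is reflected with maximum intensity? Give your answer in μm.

Ray reflecting at the top interface goes from n = 1.0 toward n = 1.39: a half-wave phase shift.
Bottom surface (1.39 → 1.0): reflection off a lower-index medium gives no phase shift.
The two reflections differ by half a wavelength.
For maximum reflection here: 2 n t cos θ_r = (m + ½) λ.
Snell's law: 1.0 sin 33.0° = 1.39 sin θ_r → sin θ_r = 0.392, cos θ_r = 0.920.
Minimum at m = 0: t = λ / (4 n cos θ_r) = 552 / (4 × 1.39 × 0.920) = 108 nm.

0.108 μm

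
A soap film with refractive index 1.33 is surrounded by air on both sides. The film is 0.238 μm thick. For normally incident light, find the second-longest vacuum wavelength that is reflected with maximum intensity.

At the upper boundary (n = 1.0 to n = 1.33) the reflected ray undergoes a half-wave phase shift.
Bottom surface (1.33 → 1.0): reflection off a lower-index medium gives no phase shift.
Exactly one π shift → a net half-wave offset.
With one net inversion, constructive interference in reflection requires 2 n t = (m + ½) λ.
λ = 2 n t / (m + ½). The second-longest wavelength is m = 1: λ = 2 × 1.33 × 238 / 1.50 = 422 nm.

422 nm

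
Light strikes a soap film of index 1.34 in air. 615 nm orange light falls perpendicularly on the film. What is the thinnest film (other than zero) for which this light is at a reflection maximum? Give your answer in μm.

Top surface (1.0 → 1.34): reflection off a higher-index medium gives a half-wave phase shift.
At the lower boundary (n = 1.34 to n = 1.0) the reflected ray undergoes no phase shift.
Net: one phase inversion between the two reflected rays.
For maximum reflection here: 2 n t = (m + ½) λ.
Minimum at m = 0: t = λ / (4 n) = 615 / (4 × 1.34) = 115 nm.

0.115 μm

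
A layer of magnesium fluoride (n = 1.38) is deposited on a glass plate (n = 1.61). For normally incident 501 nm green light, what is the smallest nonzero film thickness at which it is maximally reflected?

182 nm

Top surface (1.0 → 1.38): reflection off a higher-index medium gives a half-wave phase shift.
Ray reflecting at the bottom interface goes from n = 1.38 toward n = 1.61: a half-wave phase shift.
The two reflections carry the same phase change, so no net offset.
So the condition for constructive reflection is 2 n t = m λ.
The smallest nonzero thickness corresponds to m = 1: t = m λ / (2 n) = 1.00 × 501 / (2 × 1.38) = 182 nm.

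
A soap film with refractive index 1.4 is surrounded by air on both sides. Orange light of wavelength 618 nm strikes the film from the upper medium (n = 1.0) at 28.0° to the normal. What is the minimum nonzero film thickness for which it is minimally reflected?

At the upper boundary (n = 1.0 to n = 1.4) the reflected ray undergoes a half-wave phase shift.
Ray reflecting at the bottom interface goes from n = 1.4 toward n = 1.0: no phase shift.
Exactly one π shift → a net half-wave offset.
With one net inversion, destructive interference in reflection requires 2 n t cos θ_r = m λ.
Snell's law: 1.0 sin 28.0° = 1.4 sin θ_r → sin θ_r = 0.335, cos θ_r = 0.942.
Minimum nonzero at m = 1: t = λ / (2 n cos θ_r) = 618 / (2 × 1.4 × 0.942) = 234 nm.

234 nm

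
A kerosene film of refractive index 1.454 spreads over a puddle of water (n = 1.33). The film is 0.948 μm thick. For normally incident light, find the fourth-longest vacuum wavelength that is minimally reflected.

Ray reflecting at the top interface goes from n = 1.0 toward n = 1.454: a half-wave phase shift.
At the lower boundary (n = 1.454 to n = 1.33) the reflected ray undergoes no phase shift.
Net: one phase inversion between the two reflected rays.
With one net inversion, destructive interference in reflection requires 2 n t = m λ.
λ = 2 n t / m. The fourth-longest wavelength is m = 4: λ = 2 × 1.454 × 948 / 4.00 = 689 nm.

689 nm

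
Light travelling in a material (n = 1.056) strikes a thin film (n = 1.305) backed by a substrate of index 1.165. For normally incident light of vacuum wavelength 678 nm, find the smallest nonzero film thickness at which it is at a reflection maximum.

Ray reflecting at the top interface goes from n = 1.056 toward n = 1.305: a half-wave phase shift.
Bottom surface (1.305 → 1.165): reflection off a lower-index medium gives no phase shift.
The two reflections differ by half a wavelength.
So the condition for constructive reflection is 2 n t = (m + ½) λ.
Minimum at m = 0: t = λ / (4 n) = 678 / (4 × 1.305) = 130 nm.

130 nm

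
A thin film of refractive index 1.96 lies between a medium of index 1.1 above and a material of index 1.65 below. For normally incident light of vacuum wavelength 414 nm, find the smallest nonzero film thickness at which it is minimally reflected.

Top surface (1.1 → 1.96): reflection off a higher-index medium gives a half-wave phase shift.
At the lower boundary (n = 1.96 to n = 1.65) the reflected ray undergoes no phase shift.
Net: one phase inversion between the two reflected rays.
So the condition for destructive reflection is 2 n t = m λ.
Minimum nonzero at m = 1: t = λ / (2 n) = 414 / (2 × 1.96) = 106 nm.

106 nm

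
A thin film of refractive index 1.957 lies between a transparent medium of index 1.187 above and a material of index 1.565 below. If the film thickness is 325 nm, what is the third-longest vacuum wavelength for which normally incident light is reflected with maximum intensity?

Top surface (1.187 → 1.957): reflection off a higher-index medium gives a half-wave phase shift.
At the lower boundary (n = 1.957 to n = 1.565) the reflected ray undergoes no phase shift.
Net: one phase inversion between the two reflected rays.
With one net inversion, constructive interference in reflection requires 2 n t = (m + ½) λ.
λ = 2 n t / (m + ½). The third-longest wavelength is m = 2: λ = 2 × 1.957 × 325 / 2.50 = 509 nm.

509 nm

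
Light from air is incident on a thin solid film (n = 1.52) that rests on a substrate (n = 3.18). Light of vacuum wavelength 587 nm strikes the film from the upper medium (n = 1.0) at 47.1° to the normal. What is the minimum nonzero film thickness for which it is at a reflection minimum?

110 nm

Top surface (1.0 → 1.52): reflection off a higher-index medium gives a half-wave phase shift.
Ray reflecting at the bottom interface goes from n = 1.52 toward n = 3.18: a half-wave phase shift.
Net: no relative phase inversion (both shifts match).
With no net inversion, destructive interference in reflection requires 2 n t cos θ_r = (m + ½) λ.
Snell's law: 1.0 sin 47.1° = 1.52 sin θ_r → sin θ_r = 0.482, cos θ_r = 0.876.
Minimum at m = 0: t = λ / (4 n cos θ_r) = 587 / (4 × 1.52 × 0.876) = 110 nm.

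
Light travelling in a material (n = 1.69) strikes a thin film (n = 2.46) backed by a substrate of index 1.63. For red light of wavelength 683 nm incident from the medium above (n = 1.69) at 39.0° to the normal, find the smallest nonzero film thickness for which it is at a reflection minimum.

Ray reflecting at the top interface goes from n = 1.69 toward n = 2.46: a half-wave phase shift.
Bottom surface (2.46 → 1.63): reflection off a lower-index medium gives no phase shift.
The two reflections differ by half a wavelength.
So the condition for destructive reflection is 2 n t cos θ_r = m λ.
Snell's law: 1.69 sin 39.0° = 2.46 sin θ_r → sin θ_r = 0.432, cos θ_r = 0.902.
Minimum nonzero at m = 1: t = λ / (2 n cos θ_r) = 683 / (2 × 2.46 × 0.902) = 154 nm.

154 nm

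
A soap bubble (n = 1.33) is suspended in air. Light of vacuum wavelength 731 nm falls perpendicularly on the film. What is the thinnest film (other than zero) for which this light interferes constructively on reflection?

Ray reflecting at the top interface goes from n = 1.0 toward n = 1.33: a half-wave phase shift.
Ray reflecting at the bottom interface goes from n = 1.33 toward n = 1.0: no phase shift.
Exactly one π shift → a net half-wave offset.
So the condition for constructive reflection is 2 n t = (m + ½) λ.
Minimum at m = 0: t = λ / (4 n) = 731 / (4 × 1.33) = 137 nm.

137 nm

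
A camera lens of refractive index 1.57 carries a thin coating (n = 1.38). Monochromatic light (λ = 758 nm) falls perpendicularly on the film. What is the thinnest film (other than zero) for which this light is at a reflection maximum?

275 nm

Ray reflecting at the top interface goes from n = 1.0 toward n = 1.38: a half-wave phase shift.
Bottom surface (1.38 → 1.57): reflection off a higher-index medium gives a half-wave phase shift.
Zero or two π shifts → no net half-wave offset.
So the condition for constructive reflection is 2 n t = m λ.
Minimum nonzero at m = 1: t = λ / (2 n) = 758 / (2 × 1.38) = 275 nm.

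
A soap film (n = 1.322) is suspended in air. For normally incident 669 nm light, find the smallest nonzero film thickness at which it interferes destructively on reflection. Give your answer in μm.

At the upper boundary (n = 1.0 to n = 1.322) the reflected ray undergoes a half-wave phase shift.
Bottom surface (1.322 → 1.0): reflection off a lower-index medium gives no phase shift.
Exactly one π shift → a net half-wave offset.
For dark reflection here: 2 n t = m λ.
Minimum nonzero at m = 1: t = λ / (2 n) = 669 / (2 × 1.322) = 253 nm.

0.253 μm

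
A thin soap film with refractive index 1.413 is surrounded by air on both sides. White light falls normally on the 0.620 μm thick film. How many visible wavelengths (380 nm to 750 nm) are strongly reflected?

3

Ray reflecting at the top interface goes from n = 1.0 toward n = 1.413: a half-wave phase shift.
Ray reflecting at the bottom interface goes from n = 1.413 toward n = 1.0: no phase shift.
Net: one phase inversion between the two reflected rays.
So the condition for constructive reflection is 2 n t = (m + ½) λ.
λ = 2 n t / (m + ½) = 1752 / (m + ½) nm.
m=1: 1168 nm (IR); m=2: 701 nm (visible); m=3: 501 nm (visible); m=4: 389 nm (visible); m=5: 319 nm (UV).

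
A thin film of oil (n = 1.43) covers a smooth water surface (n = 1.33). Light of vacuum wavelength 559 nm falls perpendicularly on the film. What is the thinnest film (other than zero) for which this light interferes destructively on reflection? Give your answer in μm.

0.195 μm

At the upper boundary (n = 1.0 to n = 1.43) the reflected ray undergoes a half-wave phase shift.
Ray reflecting at the bottom interface goes from n = 1.43 toward n = 1.33: no phase shift.
Net: one phase inversion between the two reflected rays.
With one net inversion, destructive interference in reflection requires 2 n t = m λ.
Minimum nonzero at m = 1: t = λ / (2 n) = 559 / (2 × 1.43) = 195 nm.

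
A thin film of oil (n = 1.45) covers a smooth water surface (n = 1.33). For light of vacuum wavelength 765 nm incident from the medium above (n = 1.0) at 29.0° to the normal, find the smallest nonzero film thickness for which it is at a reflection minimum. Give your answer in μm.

0.280 μm

Ray reflecting at the top interface goes from n = 1.0 toward n = 1.45: a half-wave phase shift.
At the lower boundary (n = 1.45 to n = 1.33) the reflected ray undergoes no phase shift.
The two reflections differ by half a wavelength.
With one net inversion, destructive interference in reflection requires 2 n t cos θ_r = m λ.
Snell's law: 1.0 sin 29.0° = 1.45 sin θ_r → sin θ_r = 0.334, cos θ_r = 0.942.
Minimum nonzero at m = 1: t = λ / (2 n cos θ_r) = 765 / (2 × 1.45 × 0.942) = 280 nm.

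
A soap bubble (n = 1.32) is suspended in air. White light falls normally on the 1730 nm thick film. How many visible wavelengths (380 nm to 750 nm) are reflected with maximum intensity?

6

Top surface (1.0 → 1.32): reflection off a higher-index medium gives a half-wave phase shift.
Ray reflecting at the bottom interface goes from n = 1.32 toward n = 1.0: no phase shift.
Net: one phase inversion between the two reflected rays.
With one net inversion, constructive interference in reflection requires 2 n t = (m + ½) λ.
λ = 2 n t / (m + ½) = 4567 / (m + ½) nm.
m=5: 830 nm (IR); m=6: 703 nm (visible); m=7: 609 nm (visible); m=8: 537 nm (visible); m=9: 481 nm (visible); m=10: 435 nm (visible); m=11: 397 nm (visible); m=12: 365 nm (UV).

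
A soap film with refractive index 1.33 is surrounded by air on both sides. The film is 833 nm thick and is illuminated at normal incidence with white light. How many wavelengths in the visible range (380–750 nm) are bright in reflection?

3

At the upper boundary (n = 1.0 to n = 1.33) the reflected ray undergoes a half-wave phase shift.
Bottom surface (1.33 → 1.0): reflection off a lower-index medium gives no phase shift.
Net: one phase inversion between the two reflected rays.
So the condition for constructive reflection is 2 n t = (m + ½) λ.
λ = 2 n t / (m + ½) = 2216 / (m + ½) nm.
m=2: 886 nm (IR); m=3: 633 nm (visible); m=4: 492 nm (visible); m=5: 403 nm (visible); m=6: 341 nm (UV).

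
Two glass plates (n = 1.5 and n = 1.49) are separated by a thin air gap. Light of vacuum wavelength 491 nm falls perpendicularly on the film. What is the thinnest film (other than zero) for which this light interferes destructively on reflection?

Ray reflecting at the top interface goes from n = 1.5 toward n = 1.0: no phase shift.
Ray reflecting at the bottom interface goes from n = 1.0 toward n = 1.49: a half-wave phase shift.
Exactly one π shift → a net half-wave offset.
For minimum reflection here: 2 n t = m λ.
Minimum nonzero at m = 1: t = λ / (2 n) = 491 / (2 × 1.0) = 246 nm.

246 nm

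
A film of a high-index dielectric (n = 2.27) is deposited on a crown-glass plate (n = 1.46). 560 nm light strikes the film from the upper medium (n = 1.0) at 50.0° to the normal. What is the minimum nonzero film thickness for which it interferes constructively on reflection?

65.5 nm

At the upper boundary (n = 1.0 to n = 2.27) the reflected ray undergoes a half-wave phase shift.
At the lower boundary (n = 2.27 to n = 1.46) the reflected ray undergoes no phase shift.
Exactly one π shift → a net half-wave offset.
With one net inversion, constructive interference in reflection requires 2 n t cos θ_r = (m + ½) λ.
Snell's law: 1.0 sin 50.0° = 2.27 sin θ_r → sin θ_r = 0.337, cos θ_r = 0.941.
Minimum at m = 0: t = λ / (4 n cos θ_r) = 560 / (4 × 2.27 × 0.941) = 65.5 nm.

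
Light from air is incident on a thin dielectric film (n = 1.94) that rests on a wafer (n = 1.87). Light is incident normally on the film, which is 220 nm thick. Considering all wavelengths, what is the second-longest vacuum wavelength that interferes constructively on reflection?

At the upper boundary (n = 1.0 to n = 1.94) the reflected ray undergoes a half-wave phase shift.
Bottom surface (1.94 → 1.87): reflection off a lower-index medium gives no phase shift.
Net: one phase inversion between the two reflected rays.
With one net inversion, constructive interference in reflection requires 2 n t = (m + ½) λ.
λ = 2 n t / (m + ½). The second-longest wavelength is m = 1: λ = 2 × 1.94 × 220 / 1.50 = 569 nm.

569 nm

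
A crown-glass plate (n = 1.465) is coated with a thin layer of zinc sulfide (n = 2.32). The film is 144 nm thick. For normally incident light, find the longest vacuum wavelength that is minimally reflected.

Ray reflecting at the top interface goes from n = 1.0 toward n = 2.32: a half-wave phase shift.
At the lower boundary (n = 2.32 to n = 1.465) the reflected ray undergoes no phase shift.
Exactly one π shift → a net half-wave offset.
With one net inversion, destructive interference in reflection requires 2 n t = m λ.
λ = 2 n t / m. The longest wavelength is m = 1: λ = 2 × 2.32 × 144 / 1.00 = 668 nm.

668 nm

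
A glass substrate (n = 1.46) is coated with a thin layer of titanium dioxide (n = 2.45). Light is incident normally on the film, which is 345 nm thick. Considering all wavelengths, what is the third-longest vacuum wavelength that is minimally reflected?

564 nm

Ray reflecting at the top interface goes from n = 1.0 toward n = 2.45: a half-wave phase shift.
At the lower boundary (n = 2.45 to n = 1.46) the reflected ray undergoes no phase shift.
Net: one phase inversion between the two reflected rays.
For dark reflection here: 2 n t = m λ.
λ = 2 n t / m. The third-longest wavelength is m = 3: λ = 2 × 2.45 × 345 / 3.00 = 564 nm.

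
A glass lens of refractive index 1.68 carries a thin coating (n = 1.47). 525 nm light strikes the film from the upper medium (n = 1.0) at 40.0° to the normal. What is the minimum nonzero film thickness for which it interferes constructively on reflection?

Top surface (1.0 → 1.47): reflection off a higher-index medium gives a half-wave phase shift.
Ray reflecting at the bottom interface goes from n = 1.47 toward n = 1.68: a half-wave phase shift.
The two reflections carry the same phase change, so no net offset.
For maximum reflection here: 2 n t cos θ_r = m λ.
Snell's law: 1.0 sin 40.0° = 1.47 sin θ_r → sin θ_r = 0.437, cos θ_r = 0.899.
Minimum nonzero at m = 1: t = λ / (2 n cos θ_r) = 525 / (2 × 1.47 × 0.899) = 199 nm.

199 nm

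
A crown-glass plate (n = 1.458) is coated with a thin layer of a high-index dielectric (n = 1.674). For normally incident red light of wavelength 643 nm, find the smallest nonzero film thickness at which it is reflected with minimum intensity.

192 nm

Top surface (1.0 → 1.674): reflection off a higher-index medium gives a half-wave phase shift.
At the lower boundary (n = 1.674 to n = 1.458) the reflected ray undergoes no phase shift.
The two reflections differ by half a wavelength.
With one net inversion, destructive interference in reflection requires 2 n t = m λ.
Minimum nonzero at m = 1: t = λ / (2 n) = 643 / (2 × 1.674) = 192 nm.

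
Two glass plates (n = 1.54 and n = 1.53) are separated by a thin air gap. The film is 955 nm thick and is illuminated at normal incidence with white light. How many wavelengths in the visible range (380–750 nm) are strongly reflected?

2

Ray reflecting at the top interface goes from n = 1.54 toward n = 1.0: no phase shift.
At the lower boundary (n = 1.0 to n = 1.53) the reflected ray undergoes a half-wave phase shift.
Exactly one π shift → a net half-wave offset.
For maximum reflection here: 2 n t = (m + ½) λ.
λ = 2 n t / (m + ½) = 1910 / (m + ½) nm.
m=2: 764 nm (IR); m=3: 546 nm (visible); m=4: 424 nm (visible); m=5: 347 nm (UV).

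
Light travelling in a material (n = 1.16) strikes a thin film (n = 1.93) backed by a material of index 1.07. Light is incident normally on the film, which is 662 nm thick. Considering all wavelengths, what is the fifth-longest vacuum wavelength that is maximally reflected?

568 nm

Ray reflecting at the top interface goes from n = 1.16 toward n = 1.93: a half-wave phase shift.
At the lower boundary (n = 1.93 to n = 1.07) the reflected ray undergoes no phase shift.
The two reflections differ by half a wavelength.
For strong reflection here: 2 n t = (m + ½) λ.
λ = 2 n t / (m + ½). The fifth-longest wavelength is m = 4: λ = 2 × 1.93 × 662 / 4.50 = 568 nm.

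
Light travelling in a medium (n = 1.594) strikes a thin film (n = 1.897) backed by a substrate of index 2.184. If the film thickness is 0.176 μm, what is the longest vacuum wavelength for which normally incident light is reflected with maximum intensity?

668 nm

Top surface (1.594 → 1.897): reflection off a higher-index medium gives a half-wave phase shift.
Bottom surface (1.897 → 2.184): reflection off a higher-index medium gives a half-wave phase shift.
The two reflections carry the same phase change, so no net offset.
For maximum reflection here: 2 n t = m λ.
λ = 2 n t / m. The longest wavelength is m = 1: λ = 2 × 1.897 × 176 / 1.00 = 668 nm.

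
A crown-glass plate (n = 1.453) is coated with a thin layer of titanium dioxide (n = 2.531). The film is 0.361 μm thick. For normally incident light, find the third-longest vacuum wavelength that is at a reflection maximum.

Ray reflecting at the top interface goes from n = 1.0 toward n = 2.531: a half-wave phase shift.
At the lower boundary (n = 2.531 to n = 1.453) the reflected ray undergoes no phase shift.
The two reflections differ by half a wavelength.
For strong reflection here: 2 n t = (m + ½) λ.
λ = 2 n t / (m + ½). The third-longest wavelength is m = 2: λ = 2 × 2.531 × 361 / 2.50 = 731 nm.

731 nm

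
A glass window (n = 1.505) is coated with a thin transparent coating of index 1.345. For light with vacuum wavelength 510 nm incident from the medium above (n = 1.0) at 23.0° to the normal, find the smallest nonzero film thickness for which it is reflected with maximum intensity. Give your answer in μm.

Ray reflecting at the top interface goes from n = 1.0 toward n = 1.345: a half-wave phase shift.
Ray reflecting at the bottom interface goes from n = 1.345 toward n = 1.505: a half-wave phase shift.
Net: no relative phase inversion (both shifts match).
For strong reflection here: 2 n t cos θ_r = m λ.
Snell's law: 1.0 sin 23.0° = 1.345 sin θ_r → sin θ_r = 0.291, cos θ_r = 0.957.
Minimum nonzero at m = 1: t = λ / (2 n cos θ_r) = 510 / (2 × 1.345 × 0.957) = 198 nm.

0.198 μm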